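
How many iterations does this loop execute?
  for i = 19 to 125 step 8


The loop variable i takes values starting at 19 and increments by 8 each iteration.
Sequence: i = 19, 27, 35, 43, 51, 59, 67, 75, 83, ...
The upper bound 125 is inclusive, so the count is floor((last - first) / step) + 1:
floor((125 - 19) / 8) + 1 = floor(106/8) + 1 = 13 + 1 = 14


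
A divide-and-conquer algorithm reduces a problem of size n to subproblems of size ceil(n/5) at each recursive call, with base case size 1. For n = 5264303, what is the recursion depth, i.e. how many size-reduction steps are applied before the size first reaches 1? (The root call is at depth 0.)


Each step divides the size by 5 (rounding up); after k steps the size is ceil(n/5^k), which equals 1 exactly when 5^k >= n.
So the depth is the smallest k with 5^k >= 5264303, i.e. ceil(log_5(5264303)).
5^9 = 1953125 < 5264303 <= 9765625 = 5^10
Recursion depth = 10


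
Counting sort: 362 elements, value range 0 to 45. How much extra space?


n = 362 (output array)
k = 46 (count array for 46 distinct values)
Extra space = 362 + 46 = 408


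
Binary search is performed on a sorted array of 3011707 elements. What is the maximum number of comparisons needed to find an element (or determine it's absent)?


Binary search halves the search space each comparison:
  Step 1: search space = 3011707 -> 1505853
  Step 2: search space = 1505853 -> 752926
  Step 3: search space = 752926 -> 376463
  Step 4: search space = 376463 -> 188231
  Step 5: search space = 188231 -> 94115
  Step 6: search space = 94115 -> 47057
  Step 7: search space = 47057 -> 23528
  Step 8: search space = 23528 -> 11764
  Step 9: search space = 11764 -> 5882
  Step 10: search space = 5882 -> 2941
  Step 11: search space = 2941 -> 1470
  Step 12: search space = 1470 -> 735
  Step 13: search space = 735 -> 367
  Step 14: search space = 367 -> 183
  Step 15: search space = 183 -> 91
  Step 16: search space = 91 -> 45
  Step 17: search space = 45 -> 22
  Step 18: search space = 22 -> 11
  Step 19: search space = 11 -> 5
  Step 20: search space = 5 -> 2
  Step 21: search space = 2 -> 1
  Step 22: search space = 1 (final check)
Maximum comparisons = floor(log2(3011707)) + 1 = 21 + 1 = 22


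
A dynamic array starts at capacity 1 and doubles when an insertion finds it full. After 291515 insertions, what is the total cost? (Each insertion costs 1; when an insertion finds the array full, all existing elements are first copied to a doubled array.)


Insertion cost: 291515 (one per element)
Resizes occur just before inserting elements 2, 3, 5, 9, ...
Elements copied at each resize: 1 + 2 + 4 + 8 + 16 + 32 + 64 + 128 + 256 + 512 + 1024 + 2048 + 4096 + 8192 + 16384 + 32768 + 65536 + 131072 + 262144
Sum of copies = 524287 (geometric series: 2^k - 1)
Total = 291515 + 524287 = 815802


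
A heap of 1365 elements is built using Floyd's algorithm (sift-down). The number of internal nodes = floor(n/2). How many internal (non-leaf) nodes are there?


Leaf nodes occupy roughly half the array.
Sift-down is called for each internal node, starting from the last one.
Internal nodes = floor(n/2) = floor(1365/2) = 682


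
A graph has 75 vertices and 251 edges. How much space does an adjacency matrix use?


Adjacency matrix: V x V grid of entries
Space = V^2 = 75^2 = 75 * 75 = 5625


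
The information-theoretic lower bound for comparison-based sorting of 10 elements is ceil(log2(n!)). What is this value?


A binary decision tree of height h has at most 2^h leaves and needs at least n! of them, so h >= ceil(log2(n!)).
Compute 10! as a running product:
  x2 = 2, x3 = 6, x4 = 24, x5 = 120
  x6 = 720, x7 = 5040, x8 = 40320, x9 = 362880
  x10 = 3628800
10! = 3628800
Bracket between powers of 2:
  2^21 = 2097152 < 3628800 <= 4194304 = 2^22
So ceil(log2(10!)) = 22


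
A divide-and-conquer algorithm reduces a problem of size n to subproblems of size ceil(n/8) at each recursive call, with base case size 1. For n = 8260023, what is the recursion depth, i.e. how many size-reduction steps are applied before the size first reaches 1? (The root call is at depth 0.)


Each step divides the size by 8 (rounding up); after k steps the size is ceil(n/8^k), which equals 1 exactly when 8^k >= n.
So the depth is the smallest k with 8^k >= 8260023, i.e. ceil(log_8(8260023)).
8^7 = 2097152 < 8260023 <= 16777216 = 8^8
Recursion depth = 8


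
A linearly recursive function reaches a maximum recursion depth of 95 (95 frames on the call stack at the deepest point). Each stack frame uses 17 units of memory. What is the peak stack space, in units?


Maximum recursion depth = 95 frames
Memory per frame = 17 units
Total stack space = depth * frame_size
= 95 * 17 = 1615


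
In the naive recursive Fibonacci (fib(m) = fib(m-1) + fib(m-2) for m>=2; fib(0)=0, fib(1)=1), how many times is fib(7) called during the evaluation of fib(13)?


Let N(m) = number of times fib(m) is called while evaluating fib(13).
N(13) = 1 (the initial call).
N(12) = 1 (only fib(13) calls it).
For 1 <= m <= 11: fib(m) is called by fib(m+1) and fib(m+2), so
  N(m) = N(m+1) + N(m+2).
fib(0) is called only by fib(2), so N(0) = N(2).
Walk down from m=13:
  N(13)=1, N(12)=1, N(11)=2, N(10)=3, N(9)=5, N(8)=8, N(7)=13
N(7) = 13


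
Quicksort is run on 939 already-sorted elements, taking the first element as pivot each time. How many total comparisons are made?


Sum of comparisons per partition:
938 + 937 + ... + 1 + 0
= 939 * (939 - 1) / 2
= 939 * 938 / 2
= 440391


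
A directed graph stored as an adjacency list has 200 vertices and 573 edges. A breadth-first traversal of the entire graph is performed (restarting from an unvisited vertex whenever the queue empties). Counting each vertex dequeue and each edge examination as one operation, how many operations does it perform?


A full BFS traversal dequeues each vertex once and examines each edge once.
Vertex visits: 200
Edge visits: 573
V + E = 200 + 573 = 773


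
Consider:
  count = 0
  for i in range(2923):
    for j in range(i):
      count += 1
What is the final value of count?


For each i, the inner loop runs i times:
  i=0: inner runs 0 times
  i=1: inner runs 1 time
  i=2: inner runs 2 times
  i=3: inner runs 3 times
  i=4: inner runs 4 times
  i=5: inner runs 5 times
  i=6: inner runs 6 times
  i=7: inner runs 7 times
  ...
Total = 0 + 1 + 2 + ... + 2922 = 2923*(2923-1)/2 = 4270503


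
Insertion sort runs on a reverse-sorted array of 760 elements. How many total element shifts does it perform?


Sum of shifts = 1 + 2 + 3 + ... + 759
= 760 * 759 / 2
= 576840 / 2
= 288420


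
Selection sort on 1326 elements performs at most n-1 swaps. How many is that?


Each of the 1325 passes places one element in its final position.
Pass 1: swap minimum into position 0
Pass 2: swap minimum of remaining into position 1
...
Pass 1325: last two elements, one swap
Maximum swaps = 1326 - 1 = 1325


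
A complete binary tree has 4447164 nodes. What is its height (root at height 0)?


In a complete binary tree, level k holds nodes 2^k .. 2^(k+1)-1 (1-indexed).
Height = floor(log2(n)) = floor(log2(4447164)) = 22
Check: 2^22 = 4194304 <= 4447164 < 8388608 = 2^23


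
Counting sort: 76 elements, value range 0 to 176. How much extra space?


n = 76 (output array)
k = 177 (count array for 177 distinct values)
Extra space = 76 + 177 = 253


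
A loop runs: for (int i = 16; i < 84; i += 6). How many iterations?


Loop starts at i = 16, increments by 6, stops when i >= 84.
Number of iterations = ceil((84 - 16) / 6)
= ceil(68 / 6)
= 12


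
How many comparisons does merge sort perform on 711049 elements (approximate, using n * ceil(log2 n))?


Recursion depth: ceil(log2(711049)) = 20
Each recursion level merges n = 711049 elements
Total = 711049 * 20 = 14220980


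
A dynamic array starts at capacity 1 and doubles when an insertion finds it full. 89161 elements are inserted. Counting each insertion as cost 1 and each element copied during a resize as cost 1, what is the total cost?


n = 89161
Insertion costs: 89161
Resizes copy 1, 2, 4, ... up to the largest power of 2 that is <= n-1 = 89160, i.e. 65536.
Copy costs = 1 + 2 + 4 + 8 + 16 + 32 + 64 + 128 + 256 + 512 + 1024 + 2048 + 4096 + 8192 + 16384 + 32768 + 65536 = 131071
Total = 89161 + 131071 = 220232


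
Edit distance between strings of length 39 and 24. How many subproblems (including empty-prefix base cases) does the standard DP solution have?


The table includes base cases (empty prefixes).
Rows: (m+1) = 40
Columns: (n+1) = 25
Total = 40 * 25 = 1000


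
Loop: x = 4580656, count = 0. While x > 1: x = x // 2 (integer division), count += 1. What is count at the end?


The variable x halves each step:
x = 4580656 -> 2290328 -> 1145164 -> 572582 -> 286291 -> 143145 -> 71572 -> 35786 -> 17893 -> 8946 -> 4473 -> 2236 -> 1118 -> 559 -> 279 -> 139 -> 69 -> 34 -> 17 -> 8 -> 4 -> 2 -> 1
Number of halvings = floor(log2(4580656)) = 22


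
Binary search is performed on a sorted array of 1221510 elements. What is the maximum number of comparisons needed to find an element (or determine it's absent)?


Binary search halves the search space each comparison:
  Step 1: search space = 1221510 -> 610755
  Step 2: search space = 610755 -> 305377
  Step 3: search space = 305377 -> 152688
  Step 4: search space = 152688 -> 76344
  Step 5: search space = 76344 -> 38172
  Step 6: search space = 38172 -> 19086
  Step 7: search space = 19086 -> 9543
  Step 8: search space = 9543 -> 4771
  Step 9: search space = 4771 -> 2385
  Step 10: search space = 2385 -> 1192
  Step 11: search space = 1192 -> 596
  Step 12: search space = 596 -> 298
  Step 13: search space = 298 -> 149
  Step 14: search space = 149 -> 74
  Step 15: search space = 74 -> 37
  Step 16: search space = 37 -> 18
  Step 17: search space = 18 -> 9
  Step 18: search space = 9 -> 4
  Step 19: search space = 4 -> 2
  Step 20: search space = 2 -> 1
  Step 21: search space = 1 (final check)
Maximum comparisons = floor(log2(1221510)) + 1 = 20 + 1 = 21


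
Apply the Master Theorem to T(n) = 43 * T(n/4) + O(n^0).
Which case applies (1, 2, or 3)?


The Master Theorem: T(n) = a*T(n/b) + O(n^c)
  a = 43, b = 4, c = 0
log_b(a) = log_4(43) ~ 2.713
Compare b^c with a: 4^0 = 1 < 43, so c < log_b(a).
Since c < log_b(a), Case 1 applies.
T(n) = O(n^(log_4 43)) ~ O(n^2.713)
Master Theorem case = 1


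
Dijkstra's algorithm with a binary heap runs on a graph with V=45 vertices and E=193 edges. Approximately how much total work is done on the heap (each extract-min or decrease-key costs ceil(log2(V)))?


Dijkstra with a binary heap: each vertex is extracted once, each edge may relax once.
Each heap operation costs O(log V).
V + E = 45 + 193 = 238
ceil(log2(45)) = 6 (since 2^5 = 32 < 45 <= 64 = 2^6)
Total heap work = (V+E) * ceil(log2(V)) = 238 * 6 = 1428


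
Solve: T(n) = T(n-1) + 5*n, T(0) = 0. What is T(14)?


Expanding the recurrence:
T(14) = T(13) + 5*14
       = T(12) + 5*13 + 5*14
       ...
       = T(0) + 5*(1 + 2 + ... + 14)
       = 0 + 5 * 14*15/2
       = 0 + 5 * 105
       = 0 + 525 = 525


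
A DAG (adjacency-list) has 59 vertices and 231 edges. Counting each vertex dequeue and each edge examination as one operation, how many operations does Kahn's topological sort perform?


V = 59 (vertex processing)
E = 231 (edge processing)
V + E = 59 + 231 = 290


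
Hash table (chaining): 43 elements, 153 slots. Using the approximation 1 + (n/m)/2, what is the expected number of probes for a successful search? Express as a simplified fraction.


Computing expected probes:
alpha = 43/153
= 1 + alpha/2
= 1 + 43/(2*153)
= (2*153 + 43) / (2*153)
= 349/306


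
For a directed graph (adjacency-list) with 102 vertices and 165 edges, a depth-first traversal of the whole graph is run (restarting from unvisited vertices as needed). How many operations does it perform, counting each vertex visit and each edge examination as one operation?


A full DFS traversal visits each vertex once and examines each edge once.
V = 102
E = 165
Sum = 102 + 165 = 267


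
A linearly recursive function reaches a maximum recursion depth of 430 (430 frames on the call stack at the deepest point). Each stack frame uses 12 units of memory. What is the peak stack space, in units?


Maximum recursion depth = 430 frames
Memory per frame = 12 units
Total stack space = depth * frame_size
= 430 * 12 = 5160


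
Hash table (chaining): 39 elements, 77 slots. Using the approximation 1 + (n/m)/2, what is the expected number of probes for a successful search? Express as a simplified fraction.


Computing expected probes:
alpha = 39/77
= 1 + alpha/2
= 1 + 39/(2*77)
= (2*77 + 39) / (2*77)
= 193/154


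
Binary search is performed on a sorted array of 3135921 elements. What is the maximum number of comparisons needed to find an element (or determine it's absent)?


Binary search halves the search space each comparison:
  Step 1: search space = 3135921 -> 1567960
  Step 2: search space = 1567960 -> 783980
  Step 3: search space = 783980 -> 391990
  Step 4: search space = 391990 -> 195995
  Step 5: search space = 195995 -> 97997
  Step 6: search space = 97997 -> 48998
  Step 7: search space = 48998 -> 24499
  Step 8: search space = 24499 -> 12249
  Step 9: search space = 12249 -> 6124
  Step 10: search space = 6124 -> 3062
  Step 11: search space = 3062 -> 1531
  Step 12: search space = 1531 -> 765
  Step 13: search space = 765 -> 382
  Step 14: search space = 382 -> 191
  Step 15: search space = 191 -> 95
  Step 16: search space = 95 -> 47
  Step 17: search space = 47 -> 23
  Step 18: search space = 23 -> 11
  Step 19: search space = 11 -> 5
  Step 20: search space = 5 -> 2
  Step 21: search space = 2 -> 1
  Step 22: search space = 1 (final check)
Maximum comparisons = floor(log2(3135921)) + 1 = 21 + 1 = 22


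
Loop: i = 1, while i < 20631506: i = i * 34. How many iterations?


i multiplies by 34 each step:
i = 1 -> 34 -> 1156 -> 39304 -> 1336336 -> 45435424 (stop)
Iterations = ceil(log_34(20631506)) = 5


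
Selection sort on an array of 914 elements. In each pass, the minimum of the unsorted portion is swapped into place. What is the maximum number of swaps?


Selection sort performs one swap per pass:
  Pass 1: find min in positions 0 to 913, swap with position 0
  Pass 2: find min in positions 1 to 913, swap with position 1
  Pass 3: find min in positions 2 to 913, swap with position 2
  Pass 4: find min in positions 3 to 913, swap with position 3
  Pass 5: find min in positions 4 to 913, swap with position 4
  ... (908 more passes)
Total passes (and swaps) = n - 1 = 914 - 1 = 913


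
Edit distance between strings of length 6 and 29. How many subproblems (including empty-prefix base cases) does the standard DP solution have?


The table includes base cases (empty prefixes).
Rows: (m+1) = 7
Columns: (n+1) = 30
Total = 7 * 30 = 210


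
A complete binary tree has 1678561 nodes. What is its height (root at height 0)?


In a complete binary tree, level k holds nodes 2^k .. 2^(k+1)-1 (1-indexed).
Height = floor(log2(n)) = floor(log2(1678561)) = 20
Check: 2^20 = 1048576 <= 1678561 < 2097152 = 2^21


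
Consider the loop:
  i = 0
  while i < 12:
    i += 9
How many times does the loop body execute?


Starting at i = 0, each iteration adds 9.
Iterations until i >= 12:
  Iteration 1: i = 0 -> i = 9
  Iteration 2: i = 9 -> i = 18
Total iterations = ceil(12/9) = 2


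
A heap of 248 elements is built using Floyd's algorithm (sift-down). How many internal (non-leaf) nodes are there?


Leaf nodes occupy roughly half the array.
Sift-down is called for each internal node, starting from the last one.
Internal nodes = floor(n/2) = floor(248/2) = 124


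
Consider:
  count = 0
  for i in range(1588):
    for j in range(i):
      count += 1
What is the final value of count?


For each i, the inner loop runs i times:
  i=0: inner runs 0 times
  i=1: inner runs 1 time
  i=2: inner runs 2 times
  i=3: inner runs 3 times
  i=4: inner runs 4 times
  i=5: inner runs 5 times
  i=6: inner runs 6 times
  i=7: inner runs 7 times
  ...
Total = 0 + 1 + 2 + ... + 1587 = 1588*(1588-1)/2 = 1260078


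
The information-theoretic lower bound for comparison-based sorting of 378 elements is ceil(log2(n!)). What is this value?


A binary decision tree of height h has at most 2^h leaves and needs at least n! of them, so h >= ceil(log2(n!)).
378! is far too large to multiply out, so use Stirling's series:
  ln(n!) ~ n ln n - n + (1/2) ln(2 pi n) + 1/(12n)  (error below 1/(360 n^3), negligible here)
  ln(378) = 5.9348942
  n ln n = 378 * 5.9348942 = 2243.3900
  (1/2) ln(2 pi * 378) = (1/2) ln(2375.0440) = 3.8864
  1/(12*378) = 0.0002
  ln(378!) ~ 2243.3900 - 378 + 3.8864 + 0.0002 = 1869.2766
Convert to base 2: log2(378!) = 1869.2766 / ln 2 = 1869.2766 / 0.69314718 = 2696.7961
ceil(2696.7961) = 2697


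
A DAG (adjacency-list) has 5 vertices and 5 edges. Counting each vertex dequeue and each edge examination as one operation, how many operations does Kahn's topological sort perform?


V = 5 (vertex processing)
E = 5 (edge processing)
V + E = 5 + 5 = 10


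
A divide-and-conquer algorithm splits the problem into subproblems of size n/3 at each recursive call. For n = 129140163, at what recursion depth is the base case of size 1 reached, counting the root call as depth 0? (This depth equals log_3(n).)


At each depth, the problem size is divided by 3:
  Depth 0: problem size = 129140163
  Depth 1: problem size = 43046721
  Depth 2: problem size = 14348907
  Depth 3: problem size = 4782969
  Depth 4: problem size = 1594323
  Depth 5: problem size = 531441
  Depth 6: problem size = 177147
  Depth 7: problem size = 59049
  Depth 8: problem size = 19683
  Depth 9: problem size = 6561
  Depth 10: problem size = 2187
  Depth 11: problem size = 729
  Depth 12: problem size = 243
  Depth 13: problem size = 81
  Depth 14: problem size = 27
  Depth 15: problem size = 9
  Depth 16: problem size = 3
  Depth 17: problem size = 1 (base case)
The base case is reached at depth log_3(129140163) = 17 (the tree has 18 levels counting depth 0, but the depth asked for is 17).
Recursion depth = 17


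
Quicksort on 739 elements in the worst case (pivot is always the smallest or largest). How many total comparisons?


In the worst case, each partition step picks the worst pivot:
  Partition 1: 738 comparisons (n-1 elements to compare)
  Partition 2: 737 comparisons
  Partition 3: 736 comparisons
  Partition 4: 735 comparisons
  Partition 5: 734 comparisons
  ...
  Last partition: 0 comparisons
Total = (n-1) + (n-2) + ... + 1 + 0 = n*(n-1)/2
= 739*738/2 = 272691


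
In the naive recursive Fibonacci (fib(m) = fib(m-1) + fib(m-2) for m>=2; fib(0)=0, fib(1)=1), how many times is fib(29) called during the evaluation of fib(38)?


Let N(m) = number of times fib(m) is called while evaluating fib(38).
N(38) = 1 (the initial call).
N(37) = 1 (only fib(38) calls it).
For 1 <= m <= 36: fib(m) is called by fib(m+1) and fib(m+2), so
  N(m) = N(m+1) + N(m+2).
fib(0) is called only by fib(2), so N(0) = N(2).
Walk down from m=38:
  N(38)=1, N(37)=1, N(36)=2, N(35)=3, N(34)=5, N(33)=8, N(32)=13, N(31)=21, N(30)=34, N(29)=55
N(29) = 55


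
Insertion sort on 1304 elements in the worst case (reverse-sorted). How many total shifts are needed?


In the worst case (reverse-sorted), each element shifts past all previous:
  Element 1: 1 shifts
  Element 2: 2 shifts
  Element 3: 3 shifts
  Element 4: 4 shifts
  Element 5: 5 shifts
  ...
  Element 1303: 1303 shifts
Total = 1 + 2 + ... + 1303
= 1304*(1304-1)/2 = 849556


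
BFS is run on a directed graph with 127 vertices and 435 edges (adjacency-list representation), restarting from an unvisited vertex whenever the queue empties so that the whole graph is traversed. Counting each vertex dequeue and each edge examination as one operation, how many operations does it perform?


A full BFS traversal dequeues each vertex exactly once and examines each directed edge exactly once.
V = 127 (vertex processing cost)
E = 435 (edge examination cost)
Total operations proportional to V + E = 127 + 435 = 562


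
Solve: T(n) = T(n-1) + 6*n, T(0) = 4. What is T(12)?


Expanding the recurrence:
T(12) = T(11) + 6*12
       = T(10) + 6*11 + 6*12
       ...
       = T(0) + 6*(1 + 2 + ... + 12)
       = 4 + 6 * 12*13/2
       = 4 + 6 * 78
       = 4 + 468 = 472


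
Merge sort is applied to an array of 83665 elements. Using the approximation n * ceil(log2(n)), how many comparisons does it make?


Merge sort divides the array into halves recursively.
Number of levels = ceil(log2(83665)) = 17
At each level, approximately n = 83665 comparisons are needed for merging.
Total comparisons ~ n * ceil(log2(n)) = 83665 * 17 = 1422305


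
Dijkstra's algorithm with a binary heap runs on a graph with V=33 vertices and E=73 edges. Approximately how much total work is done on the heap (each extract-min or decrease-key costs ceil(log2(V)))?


Dijkstra with a binary heap: each vertex is extracted once, each edge may relax once.
Each heap operation costs O(log V).
V + E = 33 + 73 = 106
ceil(log2(33)) = 6 (since 2^5 = 32 < 33 <= 64 = 2^6)
Total heap work = (V+E) * ceil(log2(V)) = 106 * 6 = 636


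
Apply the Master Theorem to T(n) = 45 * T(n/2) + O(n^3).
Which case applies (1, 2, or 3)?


The Master Theorem: T(n) = a*T(n/b) + O(n^c)
  a = 45, b = 2, c = 3
log_b(a) = log_2(45) ~ 5.492
Compare b^c with a: 2^3 = 8 < 45, so c < log_b(a).
Since c < log_b(a), Case 1 applies.
T(n) = O(n^(log_2 45)) ~ O(n^5.492)
Master Theorem case = 1


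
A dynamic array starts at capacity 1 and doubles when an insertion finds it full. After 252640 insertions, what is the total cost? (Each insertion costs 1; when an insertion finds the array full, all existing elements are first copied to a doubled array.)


Insertion cost: 252640 (one per element)
Resizes occur just before inserting elements 2, 3, 5, 9, ...
Elements copied at each resize: 1 + 2 + 4 + 8 + 16 + 32 + 64 + 128 + 256 + 512 + 1024 + 2048 + 4096 + 8192 + 16384 + 32768 + 65536 + 131072
Sum of copies = 262143 (geometric series: 2^k - 1)
Total = 252640 + 262143 = 514783


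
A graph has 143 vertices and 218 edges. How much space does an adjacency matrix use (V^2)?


Adjacency matrix: V x V grid of entries
Space = V^2 = 143^2 = 143 * 143 = 20449


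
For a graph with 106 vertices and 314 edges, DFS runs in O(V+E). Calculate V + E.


A full DFS traversal visits each vertex once and examines each edge once.
V = 106
E = 314
Sum = 106 + 314 = 420


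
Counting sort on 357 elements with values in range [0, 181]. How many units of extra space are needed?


Output array size: 357 (to store sorted result)
Count array size: 182 (one slot per possible value, range 0 to 181)
Total extra space = 357 + 182 = 539


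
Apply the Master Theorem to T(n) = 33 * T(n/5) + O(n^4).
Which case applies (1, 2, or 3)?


The Master Theorem: T(n) = a*T(n/b) + O(n^c)
  a = 33, b = 5, c = 4
log_b(a) = log_5(33) ~ 2.173
Compare b^c with a: 5^4 = 625 > 33, so c > log_b(a).
Since c > log_b(a), Case 3 applies.
T(n) = O(n^4)
Master Theorem case = 3


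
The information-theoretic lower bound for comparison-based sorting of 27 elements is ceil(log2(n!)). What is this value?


A binary decision tree of height h has at most 2^h leaves and needs at least n! of them, so h >= ceil(log2(n!)).
Compute 27! as a running product:
  x2 = 2, x3 = 6, x4 = 24, x5 = 120
  x6 = 720, x7 = 5040, x8 = 40320, x9 = 362880
  x10 = 3628800, x11 = 39916800, x12 = 479001600, x13 = 6227020800
  x14 = 87178291200, x15 = 1307674368000, x16 = 20922789888000, x17 = 355687428096000
  x18 = 6402373705728000, x19 = 121645100408832000, x20 = 2432902008176640000, x21 = 51090942171709440000
  x22 = 1124000727777607680000, x23 = 25852016738884976640000, x24 = 620448401733239439360000, x25 = 15511210043330985984000000
  x26 = 403291461126605635584000000, x27 = 10888869450418352160768000000
27! = 10888869450418352160768000000
Bracket between powers of 2:
  2^93 = 9903520314283042199192993792 < 10888869450418352160768000000 <= 19807040628566084398385987584 = 2^94
So ceil(log2(27!)) = 94


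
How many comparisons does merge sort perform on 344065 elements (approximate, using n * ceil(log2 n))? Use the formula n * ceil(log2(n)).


Recursion depth: ceil(log2(344065)) = 19
Each recursion level merges n = 344065 elements
Total = 344065 * 19 = 6537235


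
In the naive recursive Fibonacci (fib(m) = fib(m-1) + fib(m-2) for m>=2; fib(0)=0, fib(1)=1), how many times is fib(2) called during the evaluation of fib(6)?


Let N(m) = number of times fib(m) is called while evaluating fib(6).
N(6) = 1 (the initial call).
N(5) = 1 (only fib(6) calls it).
For 1 <= m <= 4: fib(m) is called by fib(m+1) and fib(m+2), so
  N(m) = N(m+1) + N(m+2).
fib(0) is called only by fib(2), so N(0) = N(2).
Walk down from m=6:
  N(6)=1, N(5)=1, N(4)=2, N(3)=3, N(2)=5
N(2) = 5


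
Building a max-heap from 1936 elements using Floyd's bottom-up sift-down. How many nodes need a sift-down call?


In a heap of 1936 elements (0-indexed array):
  Last element index: 1935
  Parent of last element: floor((1935 - 1) / 2) = 967
  Internal nodes: indices 0 to 967
  Count = floor(1936/2) = 968


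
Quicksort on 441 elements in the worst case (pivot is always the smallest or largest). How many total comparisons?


In the worst case, each partition step picks the worst pivot:
  Partition 1: 440 comparisons (n-1 elements to compare)
  Partition 2: 439 comparisons
  Partition 3: 438 comparisons
  Partition 4: 437 comparisons
  Partition 5: 436 comparisons
  ...
  Last partition: 0 comparisons
Total = (n-1) + (n-2) + ... + 1 + 0 = n*(n-1)/2
= 441*440/2 = 97020


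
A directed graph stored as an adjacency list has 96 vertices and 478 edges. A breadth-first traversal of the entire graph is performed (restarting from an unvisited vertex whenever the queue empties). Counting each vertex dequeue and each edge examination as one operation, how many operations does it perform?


A full BFS traversal dequeues each vertex once and examines each edge once.
Vertex visits: 96
Edge visits: 478
V + E = 96 + 478 = 574


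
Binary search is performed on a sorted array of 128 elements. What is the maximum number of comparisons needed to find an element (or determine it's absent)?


Binary search halves the search space each comparison:
  Step 1: search space = 128 -> 64
  Step 2: search space = 64 -> 32
  Step 3: search space = 32 -> 16
  Step 4: search space = 16 -> 8
  Step 5: search space = 8 -> 4
  Step 6: search space = 4 -> 2
  Step 7: search space = 2 -> 1
  Step 8: search space = 1 (final check)
Maximum comparisons = floor(log2(128)) + 1 = 7 + 1 = 8


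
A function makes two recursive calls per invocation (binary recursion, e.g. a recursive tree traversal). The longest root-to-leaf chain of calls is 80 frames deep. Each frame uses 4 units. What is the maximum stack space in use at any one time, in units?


Binary recursion: the two calls run one after the other, so only one root-to-leaf chain of frames is on the stack at a time.
Maximum depth (longest chain) = 80 frames
Each frame = 4 units
Max stack space = 80 * 4 = 320


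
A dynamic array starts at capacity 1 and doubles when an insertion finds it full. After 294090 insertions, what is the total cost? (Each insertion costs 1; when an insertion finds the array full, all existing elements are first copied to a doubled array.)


Insertion cost: 294090 (one per element)
Resizes occur just before inserting elements 2, 3, 5, 9, ...
Elements copied at each resize: 1 + 2 + 4 + 8 + 16 + 32 + 64 + 128 + 256 + 512 + 1024 + 2048 + 4096 + 8192 + 16384 + 32768 + 65536 + 131072 + 262144
Sum of copies = 524287 (geometric series: 2^k - 1)
Total = 294090 + 524287 = 818377


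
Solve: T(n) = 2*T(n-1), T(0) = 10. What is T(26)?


Unrolling:
T(26) = 2*T(25) = 2^2*T(24) = ... = 2^26*T(0)
= 2^26 * 10
= 67108864 * 10 = 671088640


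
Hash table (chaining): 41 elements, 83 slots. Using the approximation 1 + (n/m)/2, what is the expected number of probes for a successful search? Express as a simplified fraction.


Computing expected probes:
alpha = 41/83
= 1 + alpha/2
= 1 + 41/(2*83)
= (2*83 + 41) / (2*83)
= 207/166


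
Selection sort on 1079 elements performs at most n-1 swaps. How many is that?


Each of the 1078 passes places one element in its final position.
Pass 1: swap minimum into position 0
Pass 2: swap minimum of remaining into position 1
...
Pass 1078: last two elements, one swap
Maximum swaps = 1079 - 1 = 1078


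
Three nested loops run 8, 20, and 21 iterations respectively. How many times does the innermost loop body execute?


Loop 1 (outermost): 8 iterations
Loop 2 (middle): 20 iterations per outer
Loop 3 (innermost): 21 iterations per middle
Total = 8 * 20 * 21 = 3360


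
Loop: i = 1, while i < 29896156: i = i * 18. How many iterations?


i multiplies by 18 each step:
i = 1 -> 18 -> 324 -> 5832 -> 104976 -> 1889568 -> 34012224 (stop)
Iterations = ceil(log_18(29896156)) = 6


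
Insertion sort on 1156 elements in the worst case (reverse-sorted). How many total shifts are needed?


In the worst case (reverse-sorted), each element shifts past all previous:
  Element 1: 1 shifts
  Element 2: 2 shifts
  Element 3: 3 shifts
  Element 4: 4 shifts
  Element 5: 5 shifts
  ...
  Element 1155: 1155 shifts
Total = 1 + 2 + ... + 1155
= 1156*(1156-1)/2 = 667590


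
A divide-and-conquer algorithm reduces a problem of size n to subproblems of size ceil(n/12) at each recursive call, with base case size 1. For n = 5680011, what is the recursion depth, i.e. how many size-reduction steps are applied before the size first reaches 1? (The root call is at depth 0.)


Each step divides the size by 12 (rounding up); after k steps the size is ceil(n/12^k), which equals 1 exactly when 12^k >= n.
So the depth is the smallest k with 12^k >= 5680011, i.e. ceil(log_12(5680011)).
12^6 = 2985984 < 5680011 <= 35831808 = 12^7
Recursion depth = 7


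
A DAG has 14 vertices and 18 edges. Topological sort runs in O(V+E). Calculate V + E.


V = 14 (vertex processing)
E = 18 (edge processing)
V + E = 14 + 18 = 32


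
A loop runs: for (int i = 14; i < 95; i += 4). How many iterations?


Loop starts at i = 14, increments by 4, stops when i >= 95.
Number of iterations = ceil((95 - 14) / 4)
= ceil(81 / 4)
= 21


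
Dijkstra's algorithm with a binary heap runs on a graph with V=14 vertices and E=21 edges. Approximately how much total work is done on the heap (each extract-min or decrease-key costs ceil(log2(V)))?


Dijkstra with a binary heap: each vertex is extracted once, each edge may relax once.
Each heap operation costs O(log V).
V + E = 14 + 21 = 35
ceil(log2(14)) = 4 (since 2^3 = 8 < 14 <= 16 = 2^4)
Total heap work = (V+E) * ceil(log2(V)) = 35 * 4 = 140


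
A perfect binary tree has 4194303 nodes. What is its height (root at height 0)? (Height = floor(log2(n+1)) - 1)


For a perfect binary tree of height h: n = 2^(h+1) - 1, so h = log2(n+1) - 1.
  n + 1 = 4194304 = 2^22
  log2(4194304) = 22
  height = 22 - 1 = 21


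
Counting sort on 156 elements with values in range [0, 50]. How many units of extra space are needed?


Output array size: 156 (to store sorted result)
Count array size: 51 (one slot per possible value, range 0 to 50)
Total extra space = 156 + 51 = 207


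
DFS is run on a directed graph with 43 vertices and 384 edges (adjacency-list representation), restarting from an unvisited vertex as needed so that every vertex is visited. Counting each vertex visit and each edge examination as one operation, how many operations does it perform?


A full DFS traversal processes each vertex exactly once (push/pop on stack).
Each directed edge is examined once.
V = 43, E = 384
V + E = 427


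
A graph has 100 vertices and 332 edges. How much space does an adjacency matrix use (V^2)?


Adjacency matrix: V x V grid of entries
Space = V^2 = 100^2 = 100 * 100 = 10000


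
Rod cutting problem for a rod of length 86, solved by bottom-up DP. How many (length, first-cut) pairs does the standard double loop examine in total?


For each subproblem length i = 1..86, the inner loop considers i possible first cuts.
Total = 1 + 2 + ... + 86
= 86*(86+1)/2
= 86*87/2 = 3741


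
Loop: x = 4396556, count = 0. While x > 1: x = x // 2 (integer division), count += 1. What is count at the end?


The variable x halves each step:
x = 4396556 -> 2198278 -> 1099139 -> 549569 -> 274784 -> 137392 -> 68696 -> 34348 -> 17174 -> 8587 -> 4293 -> 2146 -> 1073 -> 536 -> 268 -> 134 -> 67 -> 33 -> 16 -> 8 -> 4 -> 2 -> 1
Number of halvings = floor(log2(4396556)) = 22


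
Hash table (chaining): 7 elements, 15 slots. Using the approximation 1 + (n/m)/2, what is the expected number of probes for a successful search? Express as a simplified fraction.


Computing expected probes:
alpha = 7/15
= 1 + alpha/2
= 1 + 7/(2*15)
= (2*15 + 7) / (2*15)
= 37/30


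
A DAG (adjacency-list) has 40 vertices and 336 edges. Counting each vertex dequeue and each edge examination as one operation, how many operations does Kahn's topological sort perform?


V = 40 (vertex processing)
E = 336 (edge processing)
V + E = 40 + 336 = 376


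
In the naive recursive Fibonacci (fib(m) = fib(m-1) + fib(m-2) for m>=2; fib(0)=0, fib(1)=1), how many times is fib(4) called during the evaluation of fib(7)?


Let N(m) = number of times fib(m) is called while evaluating fib(7).
N(7) = 1 (the initial call).
N(6) = 1 (only fib(7) calls it).
For 1 <= m <= 5: fib(m) is called by fib(m+1) and fib(m+2), so
  N(m) = N(m+1) + N(m+2).
fib(0) is called only by fib(2), so N(0) = N(2).
Walk down from m=7:
  N(7)=1, N(6)=1, N(5)=2, N(4)=3
N(4) = 3


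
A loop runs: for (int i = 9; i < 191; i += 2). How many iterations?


Loop starts at i = 9, increments by 2, stops when i >= 191.
Number of iterations = ceil((191 - 9) / 2)
= ceil(182 / 2)
= 91


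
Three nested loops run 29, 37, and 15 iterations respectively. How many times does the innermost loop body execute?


Loop 1 (outermost): 29 iterations
Loop 2 (middle): 37 iterations per outer
Loop 3 (innermost): 15 iterations per middle
Total = 29 * 37 * 15 = 16095


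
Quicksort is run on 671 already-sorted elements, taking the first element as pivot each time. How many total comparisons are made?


Sum of comparisons per partition:
670 + 669 + ... + 1 + 0
= 671 * (671 - 1) / 2
= 671 * 670 / 2
= 224785


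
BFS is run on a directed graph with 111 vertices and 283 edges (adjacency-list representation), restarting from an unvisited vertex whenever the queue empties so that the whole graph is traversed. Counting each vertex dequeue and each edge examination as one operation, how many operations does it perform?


A full BFS traversal dequeues each vertex exactly once and examines each directed edge exactly once.
V = 111 (vertex processing cost)
E = 283 (edge examination cost)
Total operations proportional to V + E = 111 + 283 = 394


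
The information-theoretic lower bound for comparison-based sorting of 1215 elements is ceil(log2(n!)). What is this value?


A binary decision tree of height h has at most 2^h leaves and needs at least n! of them, so h >= ceil(log2(n!)).
1215! is far too large to multiply out, so use Stirling's series:
  ln(n!) ~ n ln n - n + (1/2) ln(2 pi n) + 1/(12n)  (error below 1/(360 n^3), negligible here)
  ln(1215) = 7.1024994
  n ln n = 1215 * 7.1024994 = 8629.5368
  (1/2) ln(2 pi * 1215) = (1/2) ln(7634.0701) = 4.4702
  1/(12*1215) = 0.0001
  ln(1215!) ~ 8629.5368 - 1215 + 4.4702 + 0.0001 = 7419.0071
Convert to base 2: log2(1215!) = 7419.0071 / ln 2 = 7419.0071 / 0.69314718 = 10703.3648
ceil(10703.3648) = 10704


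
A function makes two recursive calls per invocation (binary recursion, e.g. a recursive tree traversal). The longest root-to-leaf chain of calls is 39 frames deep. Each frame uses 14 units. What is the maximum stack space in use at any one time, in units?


Binary recursion: the two calls run one after the other, so only one root-to-leaf chain of frames is on the stack at a time.
Maximum depth (longest chain) = 39 frames
Each frame = 14 units
Max stack space = 39 * 14 = 546


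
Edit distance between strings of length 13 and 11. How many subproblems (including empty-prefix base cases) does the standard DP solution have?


The table includes base cases (empty prefixes).
Rows: (m+1) = 14
Columns: (n+1) = 12
Total = 14 * 12 = 168


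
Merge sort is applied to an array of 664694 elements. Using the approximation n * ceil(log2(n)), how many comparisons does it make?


Merge sort divides the array into halves recursively.
Number of levels = ceil(log2(664694)) = 20
At each level, approximately n = 664694 comparisons are needed for merging.
Total comparisons ~ n * ceil(log2(n)) = 664694 * 20 = 13293880


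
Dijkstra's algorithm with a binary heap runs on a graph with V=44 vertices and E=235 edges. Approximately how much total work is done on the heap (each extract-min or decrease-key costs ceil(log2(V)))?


Dijkstra with a binary heap: each vertex is extracted once, each edge may relax once.
Each heap operation costs O(log V).
V + E = 44 + 235 = 279
ceil(log2(44)) = 6 (since 2^5 = 32 < 44 <= 64 = 2^6)
Total heap work = (V+E) * ceil(log2(V)) = 279 * 6 = 1674


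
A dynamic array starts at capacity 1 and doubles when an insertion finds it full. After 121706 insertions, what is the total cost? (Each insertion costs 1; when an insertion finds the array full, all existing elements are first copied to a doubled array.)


Insertion cost: 121706 (one per element)
Resizes occur just before inserting elements 2, 3, 5, 9, ...
Elements copied at each resize: 1 + 2 + 4 + 8 + 16 + 32 + 64 + 128 + 256 + 512 + 1024 + 2048 + 4096 + 8192 + 16384 + 32768 + 65536
Sum of copies = 131071 (geometric series: 2^k - 1)
Total = 121706 + 131071 = 252777


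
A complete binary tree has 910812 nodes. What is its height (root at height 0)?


In a complete binary tree, level k holds nodes 2^k .. 2^(k+1)-1 (1-indexed).
Height = floor(log2(n)) = floor(log2(910812)) = 19
Check: 2^19 = 524288 <= 910812 < 1048576 = 2^20


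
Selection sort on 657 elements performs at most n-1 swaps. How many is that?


Each of the 656 passes places one element in its final position.
Pass 1: swap minimum into position 0
Pass 2: swap minimum of remaining into position 1
...
Pass 656: last two elements, one swap
Maximum swaps = 657 - 1 = 656


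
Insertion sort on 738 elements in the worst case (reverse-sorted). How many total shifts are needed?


In the worst case (reverse-sorted), each element shifts past all previous:
  Element 1: 1 shifts
  Element 2: 2 shifts
  Element 3: 3 shifts
  Element 4: 4 shifts
  Element 5: 5 shifts
  ...
  Element 737: 737 shifts
Total = 1 + 2 + ... + 737
= 738*(738-1)/2 = 271953


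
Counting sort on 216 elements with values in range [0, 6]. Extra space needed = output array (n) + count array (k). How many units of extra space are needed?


Output array size: 216 (to store sorted result)
Count array size: 7 (one slot per possible value, range 0 to 6)
Total extra space = 216 + 7 = 223


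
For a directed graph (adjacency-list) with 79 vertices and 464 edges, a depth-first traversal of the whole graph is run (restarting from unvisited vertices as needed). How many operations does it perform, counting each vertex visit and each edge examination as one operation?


A full DFS traversal visits each vertex once and examines each edge once.
V = 79
E = 464
Sum = 79 + 464 = 543


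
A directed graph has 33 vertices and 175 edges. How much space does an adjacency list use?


Adjacency list: one list head per vertex + one entry per edge
Vertex heads: 33
Edge entries: 175
Total = 33 + 175 = 208


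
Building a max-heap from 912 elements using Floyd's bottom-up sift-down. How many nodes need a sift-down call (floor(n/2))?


In a heap of 912 elements (0-indexed array):
  Last element index: 911
  Parent of last element: floor((911 - 1) / 2) = 455
  Internal nodes: indices 0 to 455
  Count = floor(912/2) = 456
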